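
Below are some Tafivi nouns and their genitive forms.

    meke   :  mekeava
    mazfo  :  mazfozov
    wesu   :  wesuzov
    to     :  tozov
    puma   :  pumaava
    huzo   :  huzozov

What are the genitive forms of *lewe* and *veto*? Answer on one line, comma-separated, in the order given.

Looking at the last vowel of each stem: -zov when the last vowel of the stem is a rounded vowel (*mazfo*, *wesu*, *to*, *huzo*); -ava when the last vowel of the stem is an unrounded vowel (*meke*, *puma*).
The last vowel of *lewe* is /e/, which is an unrounded vowel, so the suffix is -ava, giving *leweava*.
*veto* — last vowel /o/ (a rounded vowel) → -zov → *vetozov*.

leweava, vetozov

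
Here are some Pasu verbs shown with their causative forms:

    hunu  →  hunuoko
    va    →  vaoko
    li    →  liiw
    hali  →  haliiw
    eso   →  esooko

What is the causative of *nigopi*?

nigopiiw

The pattern is front/back vowel harmony: -iw when the last vowel of the stem is a front vowel (*li*, *hali*); -oko when the last vowel of the stem is a back vowel (*hunu*, *va*, *eso*).
Since the last vowel of *nigopi* is /i/ (a front vowel), it takes -iw, giving *nigopiiw*.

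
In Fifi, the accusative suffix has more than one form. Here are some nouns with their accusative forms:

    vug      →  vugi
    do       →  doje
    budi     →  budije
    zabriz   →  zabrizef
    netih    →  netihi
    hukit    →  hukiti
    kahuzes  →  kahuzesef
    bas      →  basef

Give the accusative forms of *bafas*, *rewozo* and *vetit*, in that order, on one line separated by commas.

The pattern is sibilance of the final sound: -ef when the stem ends in a sibilant (*zabriz*, *kahuzes*, *bas*); -i when the stem ends in a non-sibilant consonant (*vug*, *netih*, *hukit*); -je when the stem ends in a vowel (*do*, *budi*).
The final sound of *bafas* is /s/, which is a sibilant, so the suffix is -ef, giving *bafasef*.
The final sound of *rewozo* is /o/, which is a vowel, so the suffix is -je, giving *rewozoje*.
Since the final sound of *vetit* is /t/ (a non-sibilant consonant), it takes -i, giving *vetiti*.

bafasef, rewozoje, vetiti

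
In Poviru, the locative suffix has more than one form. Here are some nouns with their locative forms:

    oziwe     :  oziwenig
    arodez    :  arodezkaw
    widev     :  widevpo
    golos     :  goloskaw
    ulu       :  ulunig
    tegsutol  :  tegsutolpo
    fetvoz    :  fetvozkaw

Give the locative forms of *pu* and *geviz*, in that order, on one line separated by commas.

punig, gevizkaw

Looking at the final sound of each stem: -kaw when the stem ends in a sibilant (*arodez*, *golos*, *fetvoz*); -po when the stem ends in a non-sibilant consonant (*widev*, *tegsutol*); -nig when the stem ends in a vowel (*oziwe*, *ulu*).
Since the final sound of *pu* is /u/ (a vowel), it takes -nig, giving *punig*.
Since the final sound of *geviz* is /z/ (a sibilant), it takes -kaw, giving *gevizkaw*.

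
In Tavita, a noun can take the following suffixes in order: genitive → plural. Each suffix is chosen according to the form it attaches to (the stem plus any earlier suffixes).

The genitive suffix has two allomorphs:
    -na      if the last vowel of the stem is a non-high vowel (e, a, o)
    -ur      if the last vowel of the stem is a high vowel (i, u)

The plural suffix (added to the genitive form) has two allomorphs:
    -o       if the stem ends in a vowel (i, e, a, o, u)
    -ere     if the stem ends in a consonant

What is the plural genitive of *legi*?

Since the last vowel of *legi* is /i/ (a high vowel), it takes -ur, giving *legiur*.
Since the final sound of the genitive form *legiur* is /r/ (a consonant), it takes -ere, giving *legiurere*.

legiurere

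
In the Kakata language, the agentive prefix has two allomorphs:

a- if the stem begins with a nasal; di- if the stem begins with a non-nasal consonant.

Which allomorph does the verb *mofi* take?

*mofi*: first consonant = /m/, a nasal → a-.

a-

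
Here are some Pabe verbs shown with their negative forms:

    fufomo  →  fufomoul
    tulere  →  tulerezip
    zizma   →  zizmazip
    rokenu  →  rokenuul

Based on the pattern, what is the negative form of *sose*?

sosezip

The pattern is rounding harmony: -ul when the last vowel of the stem is a rounded vowel (*fufomo*, *rokenu*); -zip when the last vowel of the stem is an unrounded vowel (*tulere*, *zizma*).
*sose* — last vowel /e/ (an unrounded vowel) → -zip → *sosezip*.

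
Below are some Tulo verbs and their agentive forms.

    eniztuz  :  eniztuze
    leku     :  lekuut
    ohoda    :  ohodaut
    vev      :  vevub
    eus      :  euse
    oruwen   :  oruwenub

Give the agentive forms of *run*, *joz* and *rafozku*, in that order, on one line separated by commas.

runub, joze, rafozkuut

Looking at the final sound of each stem: -e when the stem ends in a sibilant (*eniztuz*, *eus*); -ub when the stem ends in a non-sibilant consonant (*vev*, *oruwen*); -ut when the stem ends in a vowel (*leku*, *ohoda*).
Since the final sound of *run* is /n/ (a non-sibilant consonant), it takes -ub, giving *runub*.
Since the final sound of *joz* is /z/ (a sibilant), it takes -e, giving *joze*.
The final sound of *rafozku* is /u/, which is a vowel, so the suffix is -ut, giving *rafozkuut*.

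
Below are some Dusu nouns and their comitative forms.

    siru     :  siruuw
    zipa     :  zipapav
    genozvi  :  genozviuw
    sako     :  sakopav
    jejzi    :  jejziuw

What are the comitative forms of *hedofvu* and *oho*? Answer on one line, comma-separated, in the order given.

hedofvuuw, ohopav

The suffix is conditioned by the last vowel: -uw when the last vowel of the stem is a high vowel (*siru*, *genozvi*, *jejzi*); -pav when the last vowel of the stem is a non-high vowel (*zipa*, *sako*).
*hedofvu*: last vowel = /u/, a high vowel → -uw → *hedofvuuw*.
Since the last vowel of *oho* is /o/ (a non-high vowel), it takes -pav, giving *ohopav*.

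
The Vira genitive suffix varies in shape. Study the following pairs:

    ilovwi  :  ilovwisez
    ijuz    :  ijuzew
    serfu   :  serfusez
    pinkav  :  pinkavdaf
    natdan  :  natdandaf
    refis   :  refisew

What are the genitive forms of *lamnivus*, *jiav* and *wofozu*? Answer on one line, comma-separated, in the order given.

lamnivusew, jiavdaf, wofozusez

The pattern is sibilance of the final sound: -ew when the stem ends in a sibilant (*ijuz*, *refis*); -daf when the stem ends in a non-sibilant consonant (*pinkav*, *natdan*); -sez when the stem ends in a vowel (*ilovwi*, *serfu*).
*lamnivus* — final sound /s/ (a sibilant) → -ew → *lamnivusew*.
The final sound of *jiav* is /v/, which is a non-sibilant consonant, so the suffix is -daf, giving *jiavdaf*.
Since the final sound of *wofozu* is /u/ (a vowel), it takes -sez, giving *wofozusez*.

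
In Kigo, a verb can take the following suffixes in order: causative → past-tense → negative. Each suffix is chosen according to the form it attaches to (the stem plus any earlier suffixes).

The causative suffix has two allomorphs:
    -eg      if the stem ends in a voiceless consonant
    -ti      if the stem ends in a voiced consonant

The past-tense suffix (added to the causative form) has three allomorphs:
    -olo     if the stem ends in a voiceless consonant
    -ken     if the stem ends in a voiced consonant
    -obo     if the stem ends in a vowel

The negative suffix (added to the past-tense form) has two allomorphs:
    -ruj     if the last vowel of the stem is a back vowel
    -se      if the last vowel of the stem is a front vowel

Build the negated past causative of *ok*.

okegkense

*ok*: final consonant = /k/, voiceless → -eg → *okeg*.
The causative form *okeg*: final sound = /g/, a voiced consonant → -ken → *okegken*.
Since the last vowel of the past-tense form *okegken* is /e/ (a front vowel), it takes -se, giving *okegkense*.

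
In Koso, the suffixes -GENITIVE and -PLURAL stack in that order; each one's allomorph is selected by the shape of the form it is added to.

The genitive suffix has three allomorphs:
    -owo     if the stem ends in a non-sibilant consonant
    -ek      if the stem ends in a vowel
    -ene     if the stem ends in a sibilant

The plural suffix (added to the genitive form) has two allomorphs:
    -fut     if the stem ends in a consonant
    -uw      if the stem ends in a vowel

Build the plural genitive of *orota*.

orotaekfut

*orota*: final sound = /a/, a vowel → -ek → *orotaek*.
The genitive form *orotaek*: final sound = /k/, a consonant → -fut → *orotaekfut*.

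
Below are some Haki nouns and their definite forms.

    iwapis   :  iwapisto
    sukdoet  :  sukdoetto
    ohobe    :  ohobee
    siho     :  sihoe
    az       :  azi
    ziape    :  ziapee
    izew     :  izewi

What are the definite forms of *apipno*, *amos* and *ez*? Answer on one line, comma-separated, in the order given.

The suffix is conditioned by the final sound: -to when the stem ends in a voiceless consonant (*iwapis*, *sukdoet*); -i when the stem ends in a voiced consonant (*az*, *izew*); -e when the stem ends in a vowel (*ohobe*, *siho*, *ziape*).
Since the final sound of *apipno* is /o/ (a vowel), it takes -e, giving *apipnoe*.
*amos* — final sound /s/ (a voiceless consonant) → -to → *amosto*.
The final sound of *ez* is /z/, which is a voiced consonant, so the suffix is -i, giving *ezi*.

apipnoe, amosto, ezi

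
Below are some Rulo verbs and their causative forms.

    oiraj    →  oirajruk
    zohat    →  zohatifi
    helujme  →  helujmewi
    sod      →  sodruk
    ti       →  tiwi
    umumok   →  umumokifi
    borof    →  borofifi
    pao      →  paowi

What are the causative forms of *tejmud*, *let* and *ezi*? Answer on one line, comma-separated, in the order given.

The alternation tracks the final sound of the stem — -ifi when the stem ends in a voiceless consonant (*zohat*, *umumok*, *borof*); -ruk when the stem ends in a voiced consonant (*oiraj*, *sod*); -wi when the stem ends in a vowel (*helujme*, *ti*, *pao*).
*tejmud* — final sound /d/ (a voiced consonant) → -ruk → *tejmudruk*.
*let*: final sound = /t/, a voiceless consonant → -ifi → *letifi*.
Since the final sound of *ezi* is /i/ (a vowel), it takes -wi, giving *eziwi*.

tejmudruk, letifi, eziwi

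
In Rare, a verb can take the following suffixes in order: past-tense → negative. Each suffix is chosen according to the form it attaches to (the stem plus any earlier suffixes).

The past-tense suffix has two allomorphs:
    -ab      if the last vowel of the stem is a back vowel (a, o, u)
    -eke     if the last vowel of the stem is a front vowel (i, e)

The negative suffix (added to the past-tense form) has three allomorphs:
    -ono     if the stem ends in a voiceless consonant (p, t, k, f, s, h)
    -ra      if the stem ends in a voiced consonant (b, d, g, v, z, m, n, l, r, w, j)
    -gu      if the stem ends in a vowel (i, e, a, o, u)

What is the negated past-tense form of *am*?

amabra

*am*: last vowel = /a/, a back vowel → -ab → *amab*.
Since the final sound of the past-tense form *amab* is /b/ (a voiced consonant), it takes -ra, giving *amabra*.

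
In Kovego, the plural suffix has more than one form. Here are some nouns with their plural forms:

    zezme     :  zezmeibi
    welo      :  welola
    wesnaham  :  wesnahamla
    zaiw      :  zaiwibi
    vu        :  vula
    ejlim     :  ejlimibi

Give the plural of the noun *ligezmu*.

ligezmula

The pattern is front/back vowel harmony: -ibi when the last vowel of the stem is a front vowel (*zezme*, *zaiw*, *ejlim*); -la when the last vowel of the stem is a back vowel (*welo*, *wesnaham*, *vu*).
*ligezmu* — last vowel /u/ (a back vowel) → -la → *ligezmula*.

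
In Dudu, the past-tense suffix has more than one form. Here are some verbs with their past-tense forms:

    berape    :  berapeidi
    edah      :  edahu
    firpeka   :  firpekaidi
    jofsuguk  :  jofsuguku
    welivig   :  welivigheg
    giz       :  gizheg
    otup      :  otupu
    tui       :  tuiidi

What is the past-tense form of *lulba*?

lulbaidi

The alternation tracks the final sound of the stem — -u when the stem ends in a voiceless consonant (*edah*, *jofsuguk*, *otup*); -heg when the stem ends in a voiced consonant (*welivig*, *giz*); -idi when the stem ends in a vowel (*berape*, *firpeka*, *tui*).
Since the final sound of *lulba* is /a/ (a vowel), it takes -idi, giving *lulbaidi*.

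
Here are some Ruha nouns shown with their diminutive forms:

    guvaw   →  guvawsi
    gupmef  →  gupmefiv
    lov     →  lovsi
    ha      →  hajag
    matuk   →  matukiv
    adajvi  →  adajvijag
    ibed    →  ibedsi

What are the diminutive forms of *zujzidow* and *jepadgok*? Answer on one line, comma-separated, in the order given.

zujzidowsi, jepadgokiv

The alternation tracks the final sound of the stem — -iv when the stem ends in a voiceless consonant (*gupmef*, *matuk*); -si when the stem ends in a voiced consonant (*guvaw*, *lov*, *ibed*); -jag when the stem ends in a vowel (*ha*, *adajvi*).
The final sound of *zujzidow* is /w/, which is a voiced consonant, so the suffix is -si, giving *zujzidowsi*.
*jepadgok*: final sound = /k/, a voiceless consonant → -iv → *jepadgokiv*.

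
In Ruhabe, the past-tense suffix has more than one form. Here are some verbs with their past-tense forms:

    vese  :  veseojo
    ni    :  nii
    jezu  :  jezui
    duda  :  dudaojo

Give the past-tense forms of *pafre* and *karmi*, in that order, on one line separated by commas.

The suffix is conditioned by the last vowel: -i when the last vowel of the stem is a high vowel (*ni*, *jezu*); -ojo when the last vowel of the stem is a non-high vowel (*vese*, *duda*).
*pafre*: last vowel = /e/, a non-high vowel → -ojo → *pafreojo*.
*karmi*: last vowel = /i/, a high vowel → -i → *karmii*.

pafreojo, karmii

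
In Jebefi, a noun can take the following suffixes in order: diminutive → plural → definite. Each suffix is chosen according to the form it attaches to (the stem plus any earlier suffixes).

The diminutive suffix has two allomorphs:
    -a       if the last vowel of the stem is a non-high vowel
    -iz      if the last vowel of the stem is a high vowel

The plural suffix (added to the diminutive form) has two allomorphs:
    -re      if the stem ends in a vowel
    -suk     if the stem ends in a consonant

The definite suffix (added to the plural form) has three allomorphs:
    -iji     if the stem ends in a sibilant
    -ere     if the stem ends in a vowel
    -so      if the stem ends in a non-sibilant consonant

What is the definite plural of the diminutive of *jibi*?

*jibi*: last vowel = /i/, a high vowel → -iz → *jibiiz*.
The final sound of the diminutive form *jibiiz* is /z/, which is a consonant, so the plural suffix is -suk, giving *jibiizsuk*.
The plural form *jibiizsuk* — final sound /k/ (a non-sibilant consonant) → -so → *jibiizsukso*.

jibiizsukso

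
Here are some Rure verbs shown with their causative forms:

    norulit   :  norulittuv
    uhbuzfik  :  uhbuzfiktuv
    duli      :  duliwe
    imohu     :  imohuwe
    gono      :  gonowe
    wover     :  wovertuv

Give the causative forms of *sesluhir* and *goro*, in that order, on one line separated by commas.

sesluhirtuv, gorowe

The suffix is conditioned by the final sound: -tuv when the stem ends in a consonant (*norulit*, *uhbuzfik*, *wover*); -we when the stem ends in a vowel (*duli*, *imohu*, *gono*).
Since the final sound of *sesluhir* is /r/ (a consonant), it takes -tuv, giving *sesluhirtuv*.
*goro* — final sound /o/ (a vowel) → -we → *gorowe*.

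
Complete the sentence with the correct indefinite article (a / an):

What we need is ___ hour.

The indefinite article is chosen by the initial *sound* of the following word, not its spelling.
*hour* begins with the sound /aʊ/ (silent h) — a vowel sound.
So the article is *an*: What we need is an hour.

an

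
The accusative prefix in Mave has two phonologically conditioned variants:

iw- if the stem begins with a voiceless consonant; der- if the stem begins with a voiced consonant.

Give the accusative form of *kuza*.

iwkuza

The first consonant of *kuza* is /k/, which is voiceless, so the prefix is iw-, giving *iwkuza*.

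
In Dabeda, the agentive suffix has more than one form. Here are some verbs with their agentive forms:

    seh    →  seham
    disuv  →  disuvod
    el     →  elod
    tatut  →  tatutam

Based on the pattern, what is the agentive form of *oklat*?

oklatam

The alternation tracks the final consonant of the stem — -am when the stem ends in a voiceless consonant (*seh*, *tatut*); -od when the stem ends in a voiced consonant (*disuv*, *el*).
*oklat* — final consonant /t/ (voiceless) → -am → *oklatam*.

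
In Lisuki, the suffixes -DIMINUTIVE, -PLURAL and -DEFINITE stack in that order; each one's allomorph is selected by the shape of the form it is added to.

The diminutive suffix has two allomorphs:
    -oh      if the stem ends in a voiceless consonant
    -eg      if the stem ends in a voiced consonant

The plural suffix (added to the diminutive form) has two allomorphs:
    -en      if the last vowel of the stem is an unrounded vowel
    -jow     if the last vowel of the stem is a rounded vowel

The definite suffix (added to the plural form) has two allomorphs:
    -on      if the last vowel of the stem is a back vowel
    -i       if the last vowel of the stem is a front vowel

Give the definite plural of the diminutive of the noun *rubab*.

rubabegeni

The final consonant of *rubab* is /b/, which is voiced, so the diminutive suffix is -eg, giving *rubabeg*.
The last vowel of the diminutive form *rubabeg* is /e/, which is an unrounded vowel, so the plural suffix is -en, giving *rubabegen*.
The plural form *rubabegen*: last vowel = /e/, a front vowel → -i → *rubabegeni*.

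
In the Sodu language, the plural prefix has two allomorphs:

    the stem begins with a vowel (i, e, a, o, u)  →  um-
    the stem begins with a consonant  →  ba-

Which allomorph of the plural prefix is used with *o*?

um-

Since the first sound of *o* is /o/ (a vowel), it takes um-.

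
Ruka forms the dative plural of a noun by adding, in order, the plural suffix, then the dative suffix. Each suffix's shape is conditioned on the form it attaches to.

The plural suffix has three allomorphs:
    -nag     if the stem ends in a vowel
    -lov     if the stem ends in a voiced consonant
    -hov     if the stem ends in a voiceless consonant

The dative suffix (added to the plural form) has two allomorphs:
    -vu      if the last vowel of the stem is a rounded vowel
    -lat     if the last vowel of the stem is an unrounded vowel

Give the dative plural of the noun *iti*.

*iti* — final sound /i/ (a vowel) → -nag → *itinag*.
The plural form *itinag*: last vowel = /a/, an unrounded vowel → -lat → *itinaglat*.

itinaglat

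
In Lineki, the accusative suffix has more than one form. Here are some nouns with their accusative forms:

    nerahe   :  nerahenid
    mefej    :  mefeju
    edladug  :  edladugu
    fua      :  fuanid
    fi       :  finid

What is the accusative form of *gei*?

The alternation tracks the final sound of the stem — -u when the stem ends in a consonant (*mefej*, *edladug*); -nid when the stem ends in a vowel (*nerahe*, *fua*, *fi*).
*gei*: final sound = /i/, a vowel → -nid → *geinid*.

geinid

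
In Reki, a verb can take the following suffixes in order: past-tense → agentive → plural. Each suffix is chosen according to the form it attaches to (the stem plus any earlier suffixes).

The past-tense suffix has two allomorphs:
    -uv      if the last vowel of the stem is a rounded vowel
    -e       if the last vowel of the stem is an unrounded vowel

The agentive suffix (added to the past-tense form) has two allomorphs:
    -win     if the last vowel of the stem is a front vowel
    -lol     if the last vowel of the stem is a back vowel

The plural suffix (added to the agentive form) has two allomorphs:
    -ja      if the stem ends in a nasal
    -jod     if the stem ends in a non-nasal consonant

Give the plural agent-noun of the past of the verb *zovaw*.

zovawewinja

*zovaw*: last vowel = /a/, an unrounded vowel → -e → *zovawe*.
The past-tense form *zovawe* — last vowel /e/ (a front vowel) → -win → *zovawewin*.
Since the final consonant of the agentive form *zovawewin* is /n/ (a nasal), it takes -ja, giving *zovawewinja*.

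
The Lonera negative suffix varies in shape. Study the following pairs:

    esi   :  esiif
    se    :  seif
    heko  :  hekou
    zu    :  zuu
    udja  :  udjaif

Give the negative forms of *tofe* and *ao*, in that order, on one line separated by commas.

Looking at the last vowel of each stem: -u when the last vowel of the stem is a rounded vowel (*heko*, *zu*); -if when the last vowel of the stem is an unrounded vowel (*esi*, *se*, *udja*).
Since the last vowel of *tofe* is /e/ (an unrounded vowel), it takes -if, giving *tofeif*.
The last vowel of *ao* is /o/, which is a rounded vowel, so the suffix is -u, giving *aou*.

tofeif, aou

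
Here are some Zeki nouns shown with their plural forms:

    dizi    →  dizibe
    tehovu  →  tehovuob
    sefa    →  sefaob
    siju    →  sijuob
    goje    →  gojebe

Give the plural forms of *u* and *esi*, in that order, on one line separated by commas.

The pattern is front/back vowel harmony: -be when the last vowel of the stem is a front vowel (*dizi*, *goje*); -ob when the last vowel of the stem is a back vowel (*tehovu*, *sefa*, *siju*).
*u*: last vowel = /u/, a back vowel → -ob → *uob*.
Since the last vowel of *esi* is /i/ (a front vowel), it takes -be, giving *esibe*.

uob, esibe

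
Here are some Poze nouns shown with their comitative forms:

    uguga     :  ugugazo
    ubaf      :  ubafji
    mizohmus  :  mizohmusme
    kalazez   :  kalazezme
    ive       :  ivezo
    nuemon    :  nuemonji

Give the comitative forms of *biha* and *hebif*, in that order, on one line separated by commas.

The suffix is conditioned by the final sound: -me when the stem ends in a sibilant (*mizohmus*, *kalazez*); -ji when the stem ends in a non-sibilant consonant (*ubaf*, *nuemon*); -zo when the stem ends in a vowel (*uguga*, *ive*).
The final sound of *biha* is /a/, which is a vowel, so the suffix is -zo, giving *bihazo*.
Since the final sound of *hebif* is /f/ (a non-sibilant consonant), it takes -ji, giving *hebifji*.

bihazo, hebifji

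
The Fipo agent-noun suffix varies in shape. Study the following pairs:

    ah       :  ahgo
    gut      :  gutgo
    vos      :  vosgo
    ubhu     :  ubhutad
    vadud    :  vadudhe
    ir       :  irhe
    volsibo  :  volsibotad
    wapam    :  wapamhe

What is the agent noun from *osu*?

osutad

The alternation tracks the final sound of the stem — -go when the stem ends in a voiceless consonant (*ah*, *gut*, *vos*); -he when the stem ends in a voiced consonant (*vadud*, *ir*, *wapam*); -tad when the stem ends in a vowel (*ubhu*, *volsibo*).
The final sound of *osu* is /u/, which is a vowel, so the suffix is -tad, giving *osutad*.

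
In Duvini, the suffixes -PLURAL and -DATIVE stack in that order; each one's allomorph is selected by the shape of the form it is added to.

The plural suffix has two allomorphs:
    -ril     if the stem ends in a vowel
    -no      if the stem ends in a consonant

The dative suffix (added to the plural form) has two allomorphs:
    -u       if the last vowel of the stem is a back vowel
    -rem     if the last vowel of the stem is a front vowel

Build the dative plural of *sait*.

saitnou

The final sound of *sait* is /t/, which is a consonant, so the plural suffix is -no, giving *saitno*.
The plural form *saitno*: last vowel = /o/, a back vowel → -u → *saitnou*.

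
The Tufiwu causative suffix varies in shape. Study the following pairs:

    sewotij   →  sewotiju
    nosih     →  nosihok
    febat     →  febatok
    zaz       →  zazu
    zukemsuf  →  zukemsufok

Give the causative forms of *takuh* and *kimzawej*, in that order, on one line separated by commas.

takuhok, kimzaweju

Looking at the final consonant of each stem: -ok when the stem ends in a voiceless consonant (*nosih*, *febat*, *zukemsuf*); -u when the stem ends in a voiced consonant (*sewotij*, *zaz*).
*takuh* — final consonant /h/ (voiceless) → -ok → *takuhok*.
*kimzawej*: final consonant = /j/, voiced → -u → *kimzaweju*.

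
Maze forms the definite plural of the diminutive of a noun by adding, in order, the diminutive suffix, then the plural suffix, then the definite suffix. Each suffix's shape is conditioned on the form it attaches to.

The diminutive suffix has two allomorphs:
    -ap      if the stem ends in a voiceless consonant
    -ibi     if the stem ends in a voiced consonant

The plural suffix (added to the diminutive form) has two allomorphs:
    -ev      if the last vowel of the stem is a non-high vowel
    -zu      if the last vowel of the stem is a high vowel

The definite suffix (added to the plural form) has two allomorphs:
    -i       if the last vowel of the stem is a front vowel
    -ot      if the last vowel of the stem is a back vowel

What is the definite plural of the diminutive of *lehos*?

The final consonant of *lehos* is /s/, which is voiceless, so the diminutive suffix is -ap, giving *lehosap*.
The last vowel of the diminutive form *lehosap* is /a/, which is a non-high vowel, so the plural suffix is -ev, giving *lehosapev*.
The plural form *lehosapev*: last vowel = /e/, a front vowel → -i → *lehosapevi*.

lehosapevi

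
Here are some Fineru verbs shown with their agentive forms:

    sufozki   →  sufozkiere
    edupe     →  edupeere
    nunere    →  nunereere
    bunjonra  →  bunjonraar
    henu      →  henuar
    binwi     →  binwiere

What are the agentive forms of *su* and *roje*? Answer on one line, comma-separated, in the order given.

Looking at the last vowel of each stem: -ere when the last vowel of the stem is a front vowel (*sufozki*, *edupe*, *nunere*, *binwi*); -ar when the last vowel of the stem is a back vowel (*bunjonra*, *henu*).
The last vowel of *su* is /u/, which is a back vowel, so the suffix is -ar, giving *suar*.
*roje*: last vowel = /e/, a front vowel → -ere → *rojeere*.

suar, rojeere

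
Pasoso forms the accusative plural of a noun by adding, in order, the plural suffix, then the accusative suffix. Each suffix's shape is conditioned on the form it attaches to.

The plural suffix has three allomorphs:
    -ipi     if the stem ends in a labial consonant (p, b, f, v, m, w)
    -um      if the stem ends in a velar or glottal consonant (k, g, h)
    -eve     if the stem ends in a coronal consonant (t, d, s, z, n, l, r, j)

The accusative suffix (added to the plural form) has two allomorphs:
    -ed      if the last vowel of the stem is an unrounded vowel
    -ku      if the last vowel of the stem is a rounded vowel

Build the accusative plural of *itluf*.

itlufipied

The final consonant of *itluf* is /f/, which is labial, so the plural suffix is -ipi, giving *itlufipi*.
The plural form *itlufipi*: last vowel = /i/, an unrounded vowel → -ed → *itlufipied*.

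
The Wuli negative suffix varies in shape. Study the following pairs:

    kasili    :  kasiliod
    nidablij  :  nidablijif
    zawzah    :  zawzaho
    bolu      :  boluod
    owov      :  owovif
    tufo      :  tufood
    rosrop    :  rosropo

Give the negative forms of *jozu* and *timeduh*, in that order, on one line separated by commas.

jozuod, timeduho

The alternation tracks the final sound of the stem — -o when the stem ends in a voiceless consonant (*zawzah*, *rosrop*); -if when the stem ends in a voiced consonant (*nidablij*, *owov*); -od when the stem ends in a vowel (*kasili*, *bolu*, *tufo*).
*jozu* — final sound /u/ (a vowel) → -od → *jozuod*.
The final sound of *timeduh* is /h/, which is a voiceless consonant, so the suffix is -o, giving *timeduho*.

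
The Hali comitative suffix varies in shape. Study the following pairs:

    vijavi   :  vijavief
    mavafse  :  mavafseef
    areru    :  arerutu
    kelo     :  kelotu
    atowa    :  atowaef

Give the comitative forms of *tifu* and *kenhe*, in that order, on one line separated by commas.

Looking at the last vowel of each stem: -tu when the last vowel of the stem is a rounded vowel (*areru*, *kelo*); -ef when the last vowel of the stem is an unrounded vowel (*vijavi*, *mavafse*, *atowa*).
The last vowel of *tifu* is /u/, which is a rounded vowel, so the suffix is -tu, giving *tifutu*.
*kenhe* — last vowel /e/ (an unrounded vowel) → -ef → *kenheef*.

tifutu, kenheef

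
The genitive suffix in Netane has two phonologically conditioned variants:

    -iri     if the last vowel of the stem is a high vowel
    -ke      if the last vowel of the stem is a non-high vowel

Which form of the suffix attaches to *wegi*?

*wegi* — last vowel /i/ (a high vowel) → -iri.

-iri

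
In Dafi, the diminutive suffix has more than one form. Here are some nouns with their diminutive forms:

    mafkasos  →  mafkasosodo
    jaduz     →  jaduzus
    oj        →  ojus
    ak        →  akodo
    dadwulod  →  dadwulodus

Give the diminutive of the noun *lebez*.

The pattern is voicing of the final consonant: -odo when the stem ends in a voiceless consonant (*mafkasos*, *ak*); -us when the stem ends in a voiced consonant (*jaduz*, *oj*, *dadwulod*).
Since the final consonant of *lebez* is /z/ (voiced), it takes -us, giving *lebezus*.

lebezus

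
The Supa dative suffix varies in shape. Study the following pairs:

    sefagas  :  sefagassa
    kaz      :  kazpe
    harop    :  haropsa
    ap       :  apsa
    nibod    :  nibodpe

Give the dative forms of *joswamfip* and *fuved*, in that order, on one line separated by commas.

The suffix is conditioned by the final consonant: -sa when the stem ends in a voiceless consonant (*sefagas*, *harop*, *ap*); -pe when the stem ends in a voiced consonant (*kaz*, *nibod*).
*joswamfip*: final consonant = /p/, voiceless → -sa → *joswamfipsa*.
*fuved* — final consonant /d/ (voiced) → -pe → *fuvedpe*.

joswamfipsa, fuvedpe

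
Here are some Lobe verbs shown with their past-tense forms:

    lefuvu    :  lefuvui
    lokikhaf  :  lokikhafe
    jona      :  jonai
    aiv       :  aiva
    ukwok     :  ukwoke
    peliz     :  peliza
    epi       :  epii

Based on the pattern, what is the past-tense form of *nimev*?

Looking at the final sound of each stem: -e when the stem ends in a voiceless consonant (*lokikhaf*, *ukwok*); -a when the stem ends in a voiced consonant (*aiv*, *peliz*); -i when the stem ends in a vowel (*lefuvu*, *jona*, *epi*).
The final sound of *nimev* is /v/, which is a voiced consonant, so the suffix is -a, giving *nimeva*.

nimeva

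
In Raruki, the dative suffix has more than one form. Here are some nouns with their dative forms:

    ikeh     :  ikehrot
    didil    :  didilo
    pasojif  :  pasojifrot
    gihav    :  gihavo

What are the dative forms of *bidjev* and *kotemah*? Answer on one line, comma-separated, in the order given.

bidjevo, kotemahrot

Looking at the final consonant of each stem: -rot when the stem ends in a voiceless consonant (*ikeh*, *pasojif*); -o when the stem ends in a voiced consonant (*didil*, *gihav*).
Since the final consonant of *bidjev* is /v/ (voiced), it takes -o, giving *bidjevo*.
*kotemah*: final consonant = /h/, voiceless → -rot → *kotemahrot*.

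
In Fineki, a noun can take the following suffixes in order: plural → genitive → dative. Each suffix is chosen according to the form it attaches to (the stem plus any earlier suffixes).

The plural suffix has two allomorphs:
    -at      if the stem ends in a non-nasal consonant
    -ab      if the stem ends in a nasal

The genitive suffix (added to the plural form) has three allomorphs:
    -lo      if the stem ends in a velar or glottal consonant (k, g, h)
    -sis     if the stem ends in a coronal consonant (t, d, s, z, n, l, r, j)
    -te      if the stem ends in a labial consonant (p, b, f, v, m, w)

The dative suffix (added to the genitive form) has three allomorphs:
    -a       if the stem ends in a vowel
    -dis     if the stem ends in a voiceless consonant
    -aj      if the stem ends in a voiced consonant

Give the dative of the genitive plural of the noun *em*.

emabtea

*em* — final consonant /m/ (a nasal) → -ab → *emab*.
The final consonant of the plural form *emab* is /b/, which is labial, so the genitive suffix is -te, giving *emabte*.
Since the final sound of the genitive form *emabte* is /e/ (a vowel), it takes -a, giving *emabtea*.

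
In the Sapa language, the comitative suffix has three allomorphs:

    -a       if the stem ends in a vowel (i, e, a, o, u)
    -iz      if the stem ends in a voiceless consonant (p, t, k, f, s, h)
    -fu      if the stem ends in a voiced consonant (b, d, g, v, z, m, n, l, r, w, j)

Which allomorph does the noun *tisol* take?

*tisol* — final sound /l/ (a voiced consonant) → -fu.

-fu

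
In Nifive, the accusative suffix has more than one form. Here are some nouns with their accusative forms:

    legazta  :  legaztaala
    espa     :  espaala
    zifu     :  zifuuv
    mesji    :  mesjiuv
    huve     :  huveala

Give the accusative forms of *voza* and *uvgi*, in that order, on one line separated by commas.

Looking at the last vowel of each stem: -uv when the last vowel of the stem is a high vowel (*zifu*, *mesji*); -ala when the last vowel of the stem is a non-high vowel (*legazta*, *espa*, *huve*).
*voza*: last vowel = /a/, a non-high vowel → -ala → *vozaala*.
Since the last vowel of *uvgi* is /i/ (a high vowel), it takes -uv, giving *uvgiuv*.

vozaala, uvgiuv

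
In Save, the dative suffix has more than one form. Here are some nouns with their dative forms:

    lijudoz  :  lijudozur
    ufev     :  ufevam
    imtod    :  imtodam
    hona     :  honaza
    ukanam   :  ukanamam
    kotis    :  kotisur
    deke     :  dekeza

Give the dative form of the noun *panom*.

panomam

The pattern is sibilance of the final sound: -ur when the stem ends in a sibilant (*lijudoz*, *kotis*); -am when the stem ends in a non-sibilant consonant (*ufev*, *imtod*, *ukanam*); -za when the stem ends in a vowel (*hona*, *deke*).
The final sound of *panom* is /m/, which is a non-sibilant consonant, so the suffix is -am, giving *panomam*.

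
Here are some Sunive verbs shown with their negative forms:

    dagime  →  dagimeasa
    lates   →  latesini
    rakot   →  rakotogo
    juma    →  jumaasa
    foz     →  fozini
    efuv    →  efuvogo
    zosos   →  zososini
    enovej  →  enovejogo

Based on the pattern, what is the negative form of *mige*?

The suffix is conditioned by the final sound: -ini when the stem ends in a sibilant (*lates*, *foz*, *zosos*); -ogo when the stem ends in a non-sibilant consonant (*rakot*, *efuv*, *enovej*); -asa when the stem ends in a vowel (*dagime*, *juma*).
Since the final sound of *mige* is /e/ (a vowel), it takes -asa, giving *migeasa*.

migeasa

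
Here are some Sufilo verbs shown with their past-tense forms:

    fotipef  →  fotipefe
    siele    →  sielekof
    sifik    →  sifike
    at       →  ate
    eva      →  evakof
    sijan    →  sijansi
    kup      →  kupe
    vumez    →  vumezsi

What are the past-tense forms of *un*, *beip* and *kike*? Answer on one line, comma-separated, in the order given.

The pattern is voicing of the final sound: -e when the stem ends in a voiceless consonant (*fotipef*, *sifik*, *at*, *kup*); -si when the stem ends in a voiced consonant (*sijan*, *vumez*); -kof when the stem ends in a vowel (*siele*, *eva*).
Since the final sound of *un* is /n/ (a voiced consonant), it takes -si, giving *unsi*.
*beip*: final sound = /p/, a voiceless consonant → -e → *beipe*.
Since the final sound of *kike* is /e/ (a vowel), it takes -kof, giving *kikekof*.

unsi, beipe, kikekof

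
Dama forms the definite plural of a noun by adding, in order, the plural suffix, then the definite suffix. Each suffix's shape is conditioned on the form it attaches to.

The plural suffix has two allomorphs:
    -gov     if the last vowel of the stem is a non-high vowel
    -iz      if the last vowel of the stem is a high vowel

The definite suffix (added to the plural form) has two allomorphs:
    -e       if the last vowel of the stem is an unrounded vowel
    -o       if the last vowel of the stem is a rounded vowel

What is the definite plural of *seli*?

*seli*: last vowel = /i/, a high vowel → -iz → *seliiz*.
The plural form *seliiz* — last vowel /i/ (an unrounded vowel) → -e → *seliize*.

seliize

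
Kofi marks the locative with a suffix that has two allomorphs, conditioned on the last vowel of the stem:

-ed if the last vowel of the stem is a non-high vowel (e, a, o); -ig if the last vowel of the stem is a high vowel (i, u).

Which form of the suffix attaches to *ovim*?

-ig

Since the last vowel of *ovim* is /i/ (a high vowel), it takes -ig.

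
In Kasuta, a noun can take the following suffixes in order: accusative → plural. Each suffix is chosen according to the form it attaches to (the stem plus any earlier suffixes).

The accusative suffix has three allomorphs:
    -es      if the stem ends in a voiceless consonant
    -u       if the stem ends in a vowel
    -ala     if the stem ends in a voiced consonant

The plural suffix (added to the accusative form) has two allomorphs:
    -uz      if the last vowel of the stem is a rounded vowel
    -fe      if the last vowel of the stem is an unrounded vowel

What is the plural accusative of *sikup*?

*sikup*: final sound = /p/, a voiceless consonant → -es → *sikupes*.
The last vowel of the accusative form *sikupes* is /e/, which is an unrounded vowel, so the plural suffix is -fe, giving *sikupesfe*.

sikupesfe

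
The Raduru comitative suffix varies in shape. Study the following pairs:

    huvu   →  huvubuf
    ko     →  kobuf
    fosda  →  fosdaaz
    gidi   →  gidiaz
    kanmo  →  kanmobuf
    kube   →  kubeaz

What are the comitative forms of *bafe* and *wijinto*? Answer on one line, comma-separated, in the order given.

The pattern is rounding harmony: -buf when the last vowel of the stem is a rounded vowel (*huvu*, *ko*, *kanmo*); -az when the last vowel of the stem is an unrounded vowel (*fosda*, *gidi*, *kube*).
Since the last vowel of *bafe* is /e/ (an unrounded vowel), it takes -az, giving *bafeaz*.
*wijinto* — last vowel /o/ (a rounded vowel) → -buf → *wijintobuf*.

bafeaz, wijintobuf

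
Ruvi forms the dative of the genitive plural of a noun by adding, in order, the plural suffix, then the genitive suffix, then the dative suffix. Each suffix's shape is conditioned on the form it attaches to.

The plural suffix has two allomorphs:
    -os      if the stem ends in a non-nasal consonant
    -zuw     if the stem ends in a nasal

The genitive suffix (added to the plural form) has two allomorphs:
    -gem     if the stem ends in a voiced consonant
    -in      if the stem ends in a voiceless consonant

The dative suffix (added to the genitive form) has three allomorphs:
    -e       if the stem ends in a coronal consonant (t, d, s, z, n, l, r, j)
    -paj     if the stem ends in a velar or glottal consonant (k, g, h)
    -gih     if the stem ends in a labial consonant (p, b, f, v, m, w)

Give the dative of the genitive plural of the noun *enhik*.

Since the final consonant of *enhik* is /k/ (non-nasal), it takes -os, giving *enhikos*.
The plural form *enhikos* — final consonant /s/ (voiceless) → -in → *enhikosin*.
The genitive form *enhikosin*: final consonant = /n/, coronal → -e → *enhikosine*.

enhikosine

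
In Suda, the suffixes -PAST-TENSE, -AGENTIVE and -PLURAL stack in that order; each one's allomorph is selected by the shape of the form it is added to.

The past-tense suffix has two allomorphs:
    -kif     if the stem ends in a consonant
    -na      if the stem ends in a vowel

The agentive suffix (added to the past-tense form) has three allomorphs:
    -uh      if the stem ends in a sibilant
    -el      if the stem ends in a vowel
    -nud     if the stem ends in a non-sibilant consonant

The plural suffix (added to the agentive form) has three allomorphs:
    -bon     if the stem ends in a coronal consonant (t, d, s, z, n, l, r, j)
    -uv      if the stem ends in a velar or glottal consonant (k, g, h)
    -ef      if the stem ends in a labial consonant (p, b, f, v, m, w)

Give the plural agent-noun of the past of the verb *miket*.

miketkifnudbon

The final sound of *miket* is /t/, which is a consonant, so the past-tense suffix is -kif, giving *miketkif*.
The past-tense form *miketkif* — final sound /f/ (a non-sibilant consonant) → -nud → *miketkifnud*.
Since the final consonant of the agentive form *miketkifnud* is /d/ (coronal), it takes -bon, giving *miketkifnudbon*.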